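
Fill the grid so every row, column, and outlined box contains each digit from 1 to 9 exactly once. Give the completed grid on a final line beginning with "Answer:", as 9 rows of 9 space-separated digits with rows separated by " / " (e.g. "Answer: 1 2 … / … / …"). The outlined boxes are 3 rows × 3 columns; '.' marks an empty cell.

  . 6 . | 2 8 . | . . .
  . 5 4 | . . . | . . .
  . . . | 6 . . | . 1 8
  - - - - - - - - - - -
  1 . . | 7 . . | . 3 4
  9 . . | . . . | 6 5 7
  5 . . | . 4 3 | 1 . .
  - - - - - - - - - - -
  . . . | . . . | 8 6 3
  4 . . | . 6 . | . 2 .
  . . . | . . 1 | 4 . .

Step 1. [r3c6∈{4,5,7,9}] in row 3, 4 fits only at r3c6, so r3c6=4.
Step 2. [r9c1∈{2,3,6,7,8}] r9c1 is the only open cell in col 1 admitting 6 ⇒ r9c1=6.
Step 3. [r1c3∈{1,3,7,9}] 1 has one home in row 1: r1c3, so r1c3=1.
Step 4. [r4c6∈{2,5,6,8,9}] 6 has one home in col 6: r4c6 ⇒ r4c6=6.
Step 5. [r4c5∈{2,5,9}] in row 4, 5 fits only at r4c5, so r4c5=5.
Step 6. [r6c4∈{8,9}] r6c4 is the only open cell in box 5 admitting 9. So r6c4=9.
Step 7. [r3c7∈{2,3,5,7,9}] row 3 places 5 nowhere but r3c7. So r3c7=5.
Step 8. [r1c9∈{9}] r1c9 is down to just 9, so r1c9=9.
Step 9. [r2c8∈{7}] nothing but 7 survives at r2c8, so r2c8=7.
Step 10. [r7c2∈{1,2,7,9}] row 7 places 1 nowhere but r7c2 ⇒ r7c2=1.
Step 11. [r8c7∈{7,9}] across col 7, 7 lands solely at r8c7 ⇒ r8c7=7.
Step 12. [r2c6∈{9}] r2c6 has the single candidate 9, so r2c6=9.
Step 13. [r6c9∈{2}] r6c9 has the single candidate 2. So r6c9=2.
Step 14. [r1c6∈{5,7}] in row 1, 5 fits only at r1c6. So r1c6=5.
Step 15. [r3c5∈{3,7}] in box 2, 7 fits only at r3c5 ⇒ r3c5=7.
Step 16. [r8c6∈{8}] r8c6's peers cover all but 8, so r8c6=8.
Step 17. [r5c6∈{2}] nothing but 2 survives at r5c6 ⇒ r5c6=2.
Step 18. [r5c4∈{1,8}] in col 4, 8 fits only at r5c4. So r5c4=8.
Step 19. [r5c3∈{3}] only 3 remains possible at r5c3, so r5c3=3.
Step 20. [r9c8∈{9}] r9c8 is down to just 9. So r9c8=9.
Step 21. [r9c9∈{5}] r9c9 has the single candidate 5. So r9c9=5.
Step 22. [r9c4∈{3}] only 3 remains possible at r9c4 ⇒ r9c4=3.
Step 23. [r2c5∈{1,3}] r2c5 is the only open cell in col 5 admitting 3, so r2c5=3.
Step 24. [r9c5∈{2}] only 2 remains possible at r9c5. So r9c5=2.
Step 25. [r1c1∈{3,7}] r1c1 is the only open cell in row 1 admitting 7. So r1c1=7.
Step 26. [r7c1∈{2}] only 2 remains possible at r7c1. So r7c1=2.
Step 27. [r6c3∈{6,7,8}] row 6 places 6 nowhere but r6c3 ⇒ r6c3=6.
Step 28. [r8c4∈{5}] r8c4's peers cover all but 5 ⇒ r8c4=5.
Step 29. [r8c3∈{9}] only 9 remains possible at r8c3 ⇒ r8c3=9.
Step 30. [r3c3∈{2}] r3c3 has the single candidate 2. So r3c3=2.
Step 31. [r4c3∈{8}] nothing but 8 survives at r4c3 ⇒ r4c3=8.
Step 32. [r9c3∈{7}] only 7 remains possible at r9c3. So r9c3=7.
Step 33. [r3c2∈{3,9}] across row 3, 9 lands solely at r3c2, so r3c2=9.
Step 34. [r1c7∈{3}] r1c7 is down to just 3, so r1c7=3.
Step 35. [r1c8∈{4}] only 4 remains possible at r1c8, so r1c8=4.
Step 36. [r7c3∈{5}] only 5 remains possible at r7c3. So r7c3=5.
Step 37. [r4c7∈{9}] r4c7's peers cover all but 9, so r4c7=9.
Step 38. [r2c4∈{1}] r2c4 is down to just 1 ⇒ r2c4=1.
Step 39. [r2c7∈{2}] r2c7 is down to just 2. So r2c7=2.
Step 40. [r6c2∈{7}] only 7 remains possible at r6c2 ⇒ r6c2=7.
Step 41. [r7c5∈{9}] r7c5 has the single candidate 9, so r7c5=9.
Step 42. [r4c2∈{2}] only 2 remains possible at r4c2 ⇒ r4c2=2.
Step 43. [r2c9∈{6}] only 6 remains possible at r2c9. So r2c9=6.
Step 44. [r5c5∈{1}] only 1 remains possible at r5c5. So r5c5=1.
Step 45. [r7c6∈{7}] r7c6 is down to just 7, so r7c6=7.
Step 46. [r9c2∈{8}] only 8 remains possible at r9c2, so r9c2=8.
Step 47. [r2c1∈{8}] nothing but 8 survives at r2c1 ⇒ r2c1=8.
Step 48. [r8c9∈{1}] only 1 remains possible at r8c9 ⇒ r8c9=1.
Step 49. [r8c2∈{3}] r8c2's peers cover all but 3, so r8c2=3.
Step 50. [r6c8∈{8}] r6c8's peers cover all but 8, so r6c8=8.
Step 51. [r5c2∈{4}] nothing but 4 survives at r5c2 ⇒ r5c2=4.
Step 52. [r3c1∈{3}] r3c1 is down to just 3. So r3c1=3.
Step 53. [r7c4∈{4}] nothing but 4 survives at r7c4. So r7c4=4.

Answer: 7 6 1 2 8 5 3 4 9 / 8 5 4 1 3 9 2 7 6 / 3 9 2 6 7 4 5 1 8 / 1 2 8 7 5 6 9 3 4 / 9 4 3 8 1 2 6 5 7 / 5 7 6 9 4 3 1 8 2 / 2 1 5 4 9 7 8 6 3 / 4 3 9 5 6 8 7 2 1 / 6 8 7 3 2 1 4 9 5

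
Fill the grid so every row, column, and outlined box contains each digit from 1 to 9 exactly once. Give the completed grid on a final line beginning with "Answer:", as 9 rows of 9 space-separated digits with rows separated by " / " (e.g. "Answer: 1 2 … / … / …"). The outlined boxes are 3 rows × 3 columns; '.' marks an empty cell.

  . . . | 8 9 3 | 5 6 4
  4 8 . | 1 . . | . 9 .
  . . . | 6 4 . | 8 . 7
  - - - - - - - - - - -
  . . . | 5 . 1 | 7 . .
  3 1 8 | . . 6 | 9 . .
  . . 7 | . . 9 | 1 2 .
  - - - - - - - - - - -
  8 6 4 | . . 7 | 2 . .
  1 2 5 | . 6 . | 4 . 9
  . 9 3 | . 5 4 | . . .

Step 1. [r3c8∈{1,3}] r3c8 is the only open cell in box 3 admitting 1, so r3c8=1.
Step 2. [r8c4∈{3}] nothing but 3 survives at r8c4 ⇒ r8c4=3.
Step 3. [r2c9∈{2,3}] across col 9, 2 lands solely at r2c9. So r2c9=2.
Step 4. [r9c9∈{1,6,8}] 1 has one home in row 9: r9c9, so r9c9=1.
Step 5. [r5c4∈{2,4,7}] r5c4 is the only open cell in col 4 admitting 7, so r5c4=7.
Step 6. [r9c8∈{7,8}] across row 9, 8 lands solely at r9c8, so r9c8=8.
Step 7. [r3c6∈{2,5}] r3c6 is the only open cell in col 6 admitting 2 ⇒ r3c6=2.
Step 8. [r5c9∈{5}] r5c9 is down to just 5 ⇒ r5c9=5.
Step 9. [r7c9∈{3}] r7c9 is down to just 3. So r7c9=3.
Step 10. [r3c3∈{9}] only 9 remains possible at r3c3 ⇒ r3c3=9.
Step 11. [r6c5∈{3,8}] in row 6, 3 fits only at r6c5. So r6c5=3.
Step 12. [r4c2∈{4}] r4c2's peers cover all but 4 ⇒ r4c2=4.
Step 13. [r4c5∈{2,8}] r4c5 is the only open cell in col 5 admitting 8 ⇒ r4c5=8.
Step 14. [r4c9∈{6}] only 6 remains possible at r4c9, so r4c9=6.
Step 15. [r4c3∈{2}] r4c3 is down to just 2, so r4c3=2.
Step 16. [r3c1∈{5}] nothing but 5 survives at r3c1 ⇒ r3c1=5.
Step 17. [r1c1∈{2,7}] in row 1, 2 fits only at r1c1, so r1c1=2.
Step 18. [r9c1∈{7}] only 7 remains possible at r9c1 ⇒ r9c1=7.
Step 19. [r2c7∈{3}] r2c7 is down to just 3, so r2c7=3.
Step 20. [r2c5∈{7}] r2c5 is down to just 7. So r2c5=7.
Step 21. [r6c9∈{8}] r6c9 has the single candidate 8. So r6c9=8.
Step 22. [r3c2∈{3}] r3c2 has the single candidate 3, so r3c2=3.
Step 23. [r6c2∈{5}] nothing but 5 survives at r6c2, so r6c2=5.
Step 24. [r2c3∈{6}] r2c3 has the single candidate 6 ⇒ r2c3=6.
Step 25. [r2c6∈{5}] r2c6 has the single candidate 5, so r2c6=5.
Step 26. [r9c7∈{6}] only 6 remains possible at r9c7, so r9c7=6.
Step 27. [r6c1∈{6}] r6c1 has the single candidate 6. So r6c1=6.
Step 28. [r5c5∈{2}] nothing but 2 survives at r5c5. So r5c5=2.
Step 29. [r1c2∈{7}] nothing but 7 survives at r1c2, so r1c2=7.
Step 30. [r7c4∈{9}] r7c4 is down to just 9. So r7c4=9.
Step 31. [r8c6∈{8}] only 8 remains possible at r8c6, so r8c6=8.
Step 32. [r8c8∈{7}] r8c8 is down to just 7, so r8c8=7.
Step 33. [r6c4∈{4}] nothing but 4 survives at r6c4 ⇒ r6c4=4.
Step 34. [r9c4∈{2}] nothing but 2 survives at r9c4, so r9c4=2.
Step 35. [r7c5∈{1}] r7c5's peers cover all but 1, so r7c5=1.
Step 36. [r7c8∈{5}] r7c8's peers cover all but 5. So r7c8=5.
Step 37. [r5c8∈{4}] only 4 remains possible at r5c8 ⇒ r5c8=4.
Step 38. [r1c3∈{1}] r1c3 has the single candidate 1. So r1c3=1.
Step 39. [r4c1∈{9}] nothing but 9 survives at r4c1. So r4c1=9.
Step 40. [r4c8∈{3}] nothing but 3 survives at r4c8 ⇒ r4c8=3.

Answer: 2 7 1 8 9 3 5 6 4 / 4 8 6 1 7 5 3 9 2 / 5 3 9 6 4 2 8 1 7 / 9 4 2 5 8 1 7 3 6 / 3 1 8 7 2 6 9 4 5 / 6 5 7 4 3 9 1 2 8 / 8 6 4 9 1 7 2 5 3 / 1 2 5 3 6 8 4 7 9 / 7 9 3 2 5 4 6 8 1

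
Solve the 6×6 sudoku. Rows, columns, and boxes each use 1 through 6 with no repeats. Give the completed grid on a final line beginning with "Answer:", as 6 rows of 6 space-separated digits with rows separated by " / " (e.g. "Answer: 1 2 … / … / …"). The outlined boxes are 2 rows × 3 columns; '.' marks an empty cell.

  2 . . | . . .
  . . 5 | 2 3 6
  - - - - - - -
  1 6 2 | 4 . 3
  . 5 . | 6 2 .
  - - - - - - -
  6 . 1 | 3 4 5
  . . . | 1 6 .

Step 1. [r2c1∈{4}] nothing but 4 survives at r2c1. So r2c1=4.
Step 2. [r6c2∈{2,3,4}] across col 2, 4 lands solely at r6c2. So r6c2=4.
Step 3. [r6c3∈{3}] r6c3 has the single candidate 3 ⇒ r6c3=3.
Step 4. [r1c5∈{1,5}] 1 has one home in col 5: r1c5, so r1c5=1.
Step 5. [r2c2∈{1}] r2c2's peers cover all but 1 ⇒ r2c2=1.
Step 6. [r4c6∈{1}] r4c6 has the single candidate 1. So r4c6=1.
Step 7. [r1c6∈{4}] only 4 remains possible at r1c6 ⇒ r1c6=4.
Step 8. [r4c3∈{4}] only 4 remains possible at r4c3. So r4c3=4.
Step 9. [r6c6∈{2}] r6c6 is down to just 2. So r6c6=2.
Step 10. [r6c1∈{5}] r6c1's peers cover all but 5 ⇒ r6c1=5.
Step 11. [r3c5∈{5}] r3c5's peers cover all but 5. So r3c5=5.
Step 12. [r4c1∈{3}] r4c1's peers cover all but 3, so r4c1=3.
Step 13. [r1c2∈{3}] nothing but 3 survives at r1c2. So r1c2=3.
Step 14. [r1c3∈{6}] r1c3 is down to just 6. So r1c3=6.
Step 15. [r1c4∈{5}] r1c4 has the single candidate 5, so r1c4=5.
Step 16. [r5c2∈{2}] nothing but 2 survives at r5c2. So r5c2=2.

Answer: 2 3 6 5 1 4 / 4 1 5 2 3 6 / 1 6 2 4 5 3 / 3 5 4 6 2 1 / 6 2 1 3 4 5 / 5 4 3 1 6 2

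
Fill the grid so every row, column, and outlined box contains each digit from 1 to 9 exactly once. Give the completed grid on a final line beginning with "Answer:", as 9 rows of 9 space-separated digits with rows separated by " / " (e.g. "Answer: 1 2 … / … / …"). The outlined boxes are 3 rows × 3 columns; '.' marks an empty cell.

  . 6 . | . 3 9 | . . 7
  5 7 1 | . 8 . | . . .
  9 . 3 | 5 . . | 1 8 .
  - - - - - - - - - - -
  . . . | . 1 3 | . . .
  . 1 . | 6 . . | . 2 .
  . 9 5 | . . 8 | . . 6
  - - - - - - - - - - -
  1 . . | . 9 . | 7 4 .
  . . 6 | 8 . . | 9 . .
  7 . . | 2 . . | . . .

Step 1. [r2c4∈{4}] r2c4's peers cover all but 4. So r2c4=4.
Step 2. [r5c9∈{3,4,5,8,9}] 9 has one home in row 5: r5c9, so r5c9=9.
Step 3. [r6c4∈{7}] nothing but 7 survives at r6c4. So r6c4=7.
Step 4. [r7c6∈{5,6}] r7c6 is the only open cell in row 7 admitting 6. So r7c6=6.
Step 5. [r1c8∈{5}] nothing but 5 survives at r1c8, so r1c8=5.
Step 6. [r2c6∈{2}] r2c6's peers cover all but 2. So r2c6=2.
Step 7. [r2c9∈{3}] nothing but 3 survives at r2c9, so r2c9=3.
Step 8. [r1c7∈{2,4}] col 7 places 2 nowhere but r1c7. So r1c7=2.
Step 9. [r3c2∈{2,4}] 2 has one home in row 3: r3c2 ⇒ r3c2=2.
Step 10. [r5c3∈{4,7,8}] in row 5, 7 fits only at r5c3. So r5c3=7.
Step 11. [r4c1∈{2,4,6,8}] in row 4, 6 fits only at r4c1, so r4c1=6.
Step 12. [r4c3∈{2,4,8}] across row 4, 2 lands solely at r4c3. So r4c3=2.
Step 13. [r7c3∈{8}] r7c3's peers cover all but 8. So r7c3=8.
Step 14. [r4c2∈{4,8}] across col 2, 8 lands solely at r4c2, so r4c2=8.
Step 15. [r5c7∈{3,4,5,8}] in row 5, 8 fits only at r5c7. So r5c7=8.
Step 16. [r8c1∈{2,3,4}] 2 has one home in col 1: r8c1, so r8c1=2.
Step 17. [r6c8∈{1,3}] in row 6, 1 fits only at r6c8. So r6c8=1.
Step 18. [r6c7∈{3,4}] r6c7 is the only open cell in box 6 admitting 3, so r6c7=3.
Step 19. [r6c1∈{4}] r6c1 has the single candidate 4. So r6c1=4.
Step 20. [r4c7∈{4,5}] col 7 places 4 nowhere but r4c7, so r4c7=4.
Step 21. [r9c7∈{5,6}] in col 7, 5 fits only at r9c7 ⇒ r9c7=5.
Step 22. [r9c5∈{4}] r9c5 is down to just 4 ⇒ r9c5=4.
Step 23. [r9c2∈{3}] only 3 remains possible at r9c2 ⇒ r9c2=3.
Step 24. [r9c6∈{1}] r9c6 is down to just 1, so r9c6=1.
Step 25. [r5c5∈{5}] only 5 remains possible at r5c5, so r5c5=5.
Step 26. [r8c5∈{7}] only 7 remains possible at r8c5, so r8c5=7.
Step 27. [r2c8∈{6,9}] row 2 places 9 nowhere but r2c8, so r2c8=9.
Step 28. [r7c2∈{5}] nothing but 5 survives at r7c2, so r7c2=5.
Step 29. [r3c6∈{7}] r3c6 is down to just 7, so r3c6=7.
Step 30. [r1c3∈{4}] r1c3 is down to just 4. So r1c3=4.
Step 31. [r3c5∈{6}] r3c5 has the single candidate 6. So r3c5=6.
Step 32. [r5c6∈{4}] r5c6's peers cover all but 4, so r5c6=4.
Step 33. [r4c8∈{7}] only 7 remains possible at r4c8. So r4c8=7.
Step 34. [r1c4∈{1}] r1c4's peers cover all but 1 ⇒ r1c4=1.
Step 35. [r8c6∈{5}] only 5 remains possible at r8c6 ⇒ r8c6=5.
Step 36. [r3c9∈{4}] r3c9's peers cover all but 4 ⇒ r3c9=4.
Step 37. [r7c9∈{2}] only 2 remains possible at r7c9, so r7c9=2.
Step 38. [r6c5∈{2}] r6c5's peers cover all but 2 ⇒ r6c5=2.
Step 39. [r4c4∈{9}] r4c4 is down to just 9 ⇒ r4c4=9.
Step 40. [r5c1∈{3}] r5c1's peers cover all but 3 ⇒ r5c1=3.
Step 41. [r8c8∈{3}] r8c8 is down to just 3 ⇒ r8c8=3.
Step 42. [r9c9∈{8}] nothing but 8 survives at r9c9, so r9c9=8.
Step 43. [r9c8∈{6}] only 6 remains possible at r9c8. So r9c8=6.
Step 44. [r1c1∈{8}] r1c1 is down to just 8, so r1c1=8.
Step 45. [r4c9∈{5}] r4c9 has the single candidate 5 ⇒ r4c9=5.
Step 46. [r8c9∈{1}] r8c9's peers cover all but 1 ⇒ r8c9=1.
Step 47. [r7c4∈{3}] nothing but 3 survives at r7c4. So r7c4=3.
Step 48. [r9c3∈{9}] nothing but 9 survives at r9c3. So r9c3=9.
Step 49. [r8c2∈{4}] nothing but 4 survives at r8c2. So r8c2=4.
Step 50. [r2c7∈{6}] r2c7's peers cover all but 6, so r2c7=6.

Answer: 8 6 4 1 3 9 2 5 7 / 5 7 1 4 8 2 6 9 3 / 9 2 3 5 6 7 1 8 4 / 6 8 2 9 1 3 4 7 5 / 3 1 7 6 5 4 8 2 9 / 4 9 5 7 2 8 3 1 6 / 1 5 8 3 9 6 7 4 2 / 2 4 6 8 7 5 9 3 1 / 7 3 9 2 4 1 5 6 8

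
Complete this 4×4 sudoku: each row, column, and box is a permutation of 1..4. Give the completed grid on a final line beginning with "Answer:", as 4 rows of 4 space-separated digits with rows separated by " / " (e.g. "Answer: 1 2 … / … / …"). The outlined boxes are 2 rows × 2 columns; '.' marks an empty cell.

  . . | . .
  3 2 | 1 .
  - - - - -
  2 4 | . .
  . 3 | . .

Step 1. [r2c4∈{4}] only 4 remains possible at r2c4 ⇒ r2c4=4.
Step 2. [r4c1∈{1}] only 1 remains possible at r4c1. So r4c1=1.
Step 3. [r4c4∈{2}] nothing but 2 survives at r4c4, so r4c4=2.
Step 4. [r3c3∈{3}] r3c3 has the single candidate 3, so r3c3=3.
Step 5. [r3c4∈{1}] r3c4 has the single candidate 1 ⇒ r3c4=1.
Step 6. [r1c4∈{3}] nothing but 3 survives at r1c4 ⇒ r1c4=3.
Step 7. [r1c2∈{1}] nothing but 1 survives at r1c2, so r1c2=1.
Step 8. [r4c3∈{4}] nothing but 4 survives at r4c3. So r4c3=4.
Step 9. [r1c3∈{2}] r1c3's peers cover all but 2, so r1c3=2.
Step 10. [r1c1∈{4}] r1c1's peers cover all but 4, so r1c1=4.

Answer: 4 1 2 3 / 3 2 1 4 / 2 4 3 1 / 1 3 4 2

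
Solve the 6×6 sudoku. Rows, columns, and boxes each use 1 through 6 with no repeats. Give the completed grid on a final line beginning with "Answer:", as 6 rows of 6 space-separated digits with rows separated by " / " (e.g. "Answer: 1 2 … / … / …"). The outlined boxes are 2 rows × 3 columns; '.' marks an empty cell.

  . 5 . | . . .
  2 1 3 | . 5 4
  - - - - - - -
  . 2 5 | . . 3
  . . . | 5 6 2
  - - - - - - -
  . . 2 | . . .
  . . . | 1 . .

Step 1. [r5c1∈{1,3,4,5,6}] in row 5, 1 fits only at r5c1, so r5c1=1.
Step 2. [r6c1∈{3,4,5,6}] across col 1, 5 lands solely at r6c1 ⇒ r6c1=5.
Step 3. [r6c6∈{6}] r6c6 has the single candidate 6, so r6c6=6.
Step 4. [r6c3∈{4}] r6c3 has the single candidate 4 ⇒ r6c3=4.
Step 5. [r3c4∈{4}] r3c4 has the single candidate 4, so r3c4=4.
Step 6. [r5c4∈{3}] only 3 remains possible at r5c4, so r5c4=3.
Step 7. [r4c2∈{3,4}] r4c2 is the only open cell in col 2 admitting 4. So r4c2=4.
Step 8. [r1c4∈{2,6}] 2 has one home in col 4: r1c4, so r1c4=2.
Step 9. [r1c3∈{6}] only 6 remains possible at r1c3 ⇒ r1c3=6.
Step 10. [r1c5∈{1,3}] 3 has one home in row 1: r1c5, so r1c5=3.
Step 11. [r2c4∈{6}] nothing but 6 survives at r2c4 ⇒ r2c4=6.
Step 12. [r3c5∈{1}] r3c5 has the single candidate 1. So r3c5=1.
Step 13. [r5c5∈{4}] r5c5's peers cover all but 4 ⇒ r5c5=4.
Step 14. [r4c1∈{3}] only 3 remains possible at r4c1. So r4c1=3.
Step 15. [r1c6∈{1}] r1c6 has the single candidate 1 ⇒ r1c6=1.
Step 16. [r5c2∈{6}] only 6 remains possible at r5c2. So r5c2=6.
Step 17. [r5c6∈{5}] only 5 remains possible at r5c6. So r5c6=5.
Step 18. [r6c2∈{3}] nothing but 3 survives at r6c2, so r6c2=3.
Step 19. [r1c1∈{4}] only 4 remains possible at r1c1, so r1c1=4.
Step 20. [r6c5∈{2}] nothing but 2 survives at r6c5. So r6c5=2.
Step 21. [r3c1∈{6}] only 6 remains possible at r3c1 ⇒ r3c1=6.
Step 22. [r4c3∈{1}] r4c3 has the single candidate 1, so r4c3=1.

Answer: 4 5 6 2 3 1 / 2 1 3 6 5 4 / 6 2 5 4 1 3 / 3 4 1 5 6 2 / 1 6 2 3 4 5 / 5 3 4 1 2 6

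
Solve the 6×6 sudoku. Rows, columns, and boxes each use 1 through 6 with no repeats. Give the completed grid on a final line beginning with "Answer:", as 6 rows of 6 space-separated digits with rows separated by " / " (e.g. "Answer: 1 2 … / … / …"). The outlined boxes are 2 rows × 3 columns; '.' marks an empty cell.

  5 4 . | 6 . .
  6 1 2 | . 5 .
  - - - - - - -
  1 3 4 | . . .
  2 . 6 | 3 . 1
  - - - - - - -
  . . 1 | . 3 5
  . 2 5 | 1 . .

Step 1. [r5c1∈{4}] only 4 remains possible at r5c1, so r5c1=4.
Step 2. [r2c6∈{3,4}] 3 has one home in row 2: r2c6. So r2c6=3.
Step 3. [r1c6∈{2}] r1c6 has the single candidate 2, so r1c6=2.
Step 4. [r6c6∈{4,6}] col 6 places 4 nowhere but r6c6, so r6c6=4.
Step 5. [r3c5∈{2,6}] in col 5, 2 fits only at r3c5 ⇒ r3c5=2.
Step 6. [r6c1∈{3}] r6c1's peers cover all but 3 ⇒ r6c1=3.
Step 7. [r6c5∈{6}] only 6 remains possible at r6c5, so r6c5=6.
Step 8. [r1c5∈{1}] nothing but 1 survives at r1c5, so r1c5=1.
Step 9. [r4c2∈{5}] r4c2's peers cover all but 5 ⇒ r4c2=5.
Step 10. [r5c2∈{6}] nothing but 6 survives at r5c2. So r5c2=6.
Step 11. [r1c3∈{3}] r1c3 is down to just 3. So r1c3=3.
Step 12. [r3c6∈{6}] r3c6 has the single candidate 6 ⇒ r3c6=6.
Step 13. [r3c4∈{5}] nothing but 5 survives at r3c4. So r3c4=5.
Step 14. [r2c4∈{4}] r2c4's peers cover all but 4 ⇒ r2c4=4.
Step 15. [r4c5∈{4}] r4c5 has the single candidate 4. So r4c5=4.
Step 16. [r5c4∈{2}] r5c4 is down to just 2 ⇒ r5c4=2.

Answer: 5 4 3 6 1 2 / 6 1 2 4 5 3 / 1 3 4 5 2 6 / 2 5 6 3 4 1 / 4 6 1 2 3 5 / 3 2 5 1 6 4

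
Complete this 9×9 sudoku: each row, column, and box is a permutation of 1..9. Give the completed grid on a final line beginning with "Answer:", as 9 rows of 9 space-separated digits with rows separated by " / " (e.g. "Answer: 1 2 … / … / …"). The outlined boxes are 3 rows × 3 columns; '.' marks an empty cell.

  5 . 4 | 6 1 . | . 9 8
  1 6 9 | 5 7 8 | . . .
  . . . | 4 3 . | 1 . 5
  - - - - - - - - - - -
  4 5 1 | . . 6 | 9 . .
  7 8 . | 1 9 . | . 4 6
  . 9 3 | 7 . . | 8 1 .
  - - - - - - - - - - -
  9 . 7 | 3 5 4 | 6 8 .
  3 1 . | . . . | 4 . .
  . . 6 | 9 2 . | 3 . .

Step 1. [r6c9∈{2}] r6c9 has the single candidate 2, so r6c9=2.
Step 2. [r3c1∈{2,8}] 2 has one home in col 1: r3c1, so r3c1=2.
Step 3. [r8c8∈{2,5,7}] across box 9, 2 lands solely at r8c8, so r8c8=2.
Step 4. [r8c4∈{8}] nothing but 8 survives at r8c4 ⇒ r8c4=8.
Step 5. [r1c7∈{2,7}] col 7 places 7 nowhere but r1c7 ⇒ r1c7=7.
Step 6. [r8c6∈{7}] r8c6's peers cover all but 7, so r8c6=7.
Step 7. [r2c8∈{3}] r2c8's peers cover all but 3 ⇒ r2c8=3.
Step 8. [r4c8∈{7}] r4c8's peers cover all but 7 ⇒ r4c8=7.
Step 9. [r5c6∈{2,3,5}] 3 has one home in row 5: r5c6. So r5c6=3.
Step 10. [r7c9∈{1}] r7c9's peers cover all but 1. So r7c9=1.
Step 11. [r2c9∈{4}] r2c9 has the single candidate 4, so r2c9=4.
Step 12. [r9c1∈{8}] r9c1 is down to just 8. So r9c1=8.
Step 13. [r8c3∈{5}] r8c3 has the single candidate 5 ⇒ r8c3=5.
Step 14. [r4c4∈{2}] r4c4's peers cover all but 2, so r4c4=2.
Step 15. [r1c2∈{3}] r1c2's peers cover all but 3, so r1c2=3.
Step 16. [r1c6∈{2}] r1c6 has the single candidate 2, so r1c6=2.
Step 17. [r9c9∈{7}] r9c9 has the single candidate 7, so r9c9=7.
Step 18. [r4c5∈{8}] r4c5 is down to just 8, so r4c5=8.
Step 19. [r2c7∈{2}] r2c7 is down to just 2 ⇒ r2c7=2.
Step 20. [r3c2∈{7}] r3c2's peers cover all but 7, so r3c2=7.
Step 21. [r5c3∈{2}] r5c3 is down to just 2, so r5c3=2.
Step 22. [r6c6∈{5}] only 5 remains possible at r6c6. So r6c6=5.
Step 23. [r9c6∈{1}] nothing but 1 survives at r9c6. So r9c6=1.
Step 24. [r7c2∈{2}] r7c2 has the single candidate 2, so r7c2=2.
Step 25. [r3c6∈{9}] r3c6 has the single candidate 9 ⇒ r3c6=9.
Step 26. [r5c7∈{5}] r5c7's peers cover all but 5, so r5c7=5.
Step 27. [r3c3∈{8}] r3c3 is down to just 8, so r3c3=8.
Step 28. [r4c9∈{3}] r4c9's peers cover all but 3, so r4c9=3.
Step 29. [r8c9∈{9}] nothing but 9 survives at r8c9 ⇒ r8c9=9.
Step 30. [r9c2∈{4}] r9c2 has the single candidate 4. So r9c2=4.
Step 31. [r6c5∈{4}] only 4 remains possible at r6c5, so r6c5=4.
Step 32. [r6c1∈{6}] r6c1 is down to just 6 ⇒ r6c1=6.
Step 33. [r3c8∈{6}] r3c8 has the single candidate 6, so r3c8=6.
Step 34. [r8c5∈{6}] only 6 remains possible at r8c5. So r8c5=6.
Step 35. [r9c8∈{5}] r9c8 is down to just 5. So r9c8=5.

Answer: 5 3 4 6 1 2 7 9 8 / 1 6 9 5 7 8 2 3 4 / 2 7 8 4 3 9 1 6 5 / 4 5 1 2 8 6 9 7 3 / 7 8 2 1 9 3 5 4 6 / 6 9 3 7 4 5 8 1 2 / 9 2 7 3 5 4 6 8 1 / 3 1 5 8 6 7 4 2 9 / 8 4 6 9 2 1 3 5 7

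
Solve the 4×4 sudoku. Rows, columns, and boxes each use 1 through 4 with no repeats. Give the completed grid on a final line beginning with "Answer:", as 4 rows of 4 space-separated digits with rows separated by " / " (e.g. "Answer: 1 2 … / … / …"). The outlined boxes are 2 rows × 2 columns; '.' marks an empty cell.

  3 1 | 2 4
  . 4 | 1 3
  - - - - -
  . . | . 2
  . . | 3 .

Step 1. [r4c1∈{1,2,4}] in row 4, 4 fits only at r4c1. So r4c1=4.
Step 2. [r2c1∈{2}] r2c1 has the single candidate 2, so r2c1=2.
Step 3. [r3c1∈{1}] r3c1 has the single candidate 1. So r3c1=1.
Step 4. [r4c4∈{1}] only 1 remains possible at r4c4. So r4c4=1.
Step 5. [r4c2∈{2}] r4c2's peers cover all but 2, so r4c2=2.
Step 6. [r3c3∈{4}] r3c3 is down to just 4. So r3c3=4.
Step 7. [r3c2∈{3}] r3c2 is down to just 3, so r3c2=3.

Answer: 3 1 2 4 / 2 4 1 3 / 1 3 4 2 / 4 2 3 1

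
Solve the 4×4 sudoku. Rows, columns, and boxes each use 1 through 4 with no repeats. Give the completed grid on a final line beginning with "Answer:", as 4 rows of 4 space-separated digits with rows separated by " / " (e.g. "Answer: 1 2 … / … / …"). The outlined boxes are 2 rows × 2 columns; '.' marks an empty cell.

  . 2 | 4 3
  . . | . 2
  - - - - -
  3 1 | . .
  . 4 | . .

Step 1. [r4c3∈{1,2,3}] 3 has one home in row 4: r4c3 ⇒ r4c3=3.
Step 2. [r2c3∈{1}] r2c3's peers cover all but 1, so r2c3=1.
Step 3. [r3c3∈{2}] r3c3 is down to just 2 ⇒ r3c3=2.
Step 4. [r4c4∈{1}] r4c4 is down to just 1. So r4c4=1.
Step 5. [r4c1∈{2}] nothing but 2 survives at r4c1 ⇒ r4c1=2.
Step 6. [r3c4∈{4}] r3c4 has the single candidate 4. So r3c4=4.
Step 7. [r2c1∈{4}] r2c1 is down to just 4 ⇒ r2c1=4.
Step 8. [r2c2∈{3}] only 3 remains possible at r2c2. So r2c2=3.
Step 9. [r1c1∈{1}] only 1 remains possible at r1c1 ⇒ r1c1=1.

Answer: 1 2 4 3 / 4 3 1 2 / 3 1 2 4 / 2 4 3 1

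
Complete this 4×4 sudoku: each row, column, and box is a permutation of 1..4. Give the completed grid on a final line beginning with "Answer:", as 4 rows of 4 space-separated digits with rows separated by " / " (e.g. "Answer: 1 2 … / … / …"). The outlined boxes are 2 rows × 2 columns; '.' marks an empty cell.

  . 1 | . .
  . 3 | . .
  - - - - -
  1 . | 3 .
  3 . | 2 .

Step 1. [r3c4∈{4}] only 4 remains possible at r3c4, so r3c4=4.
Step 2. [r2c3∈{1,4}] col 3 places 1 nowhere but r2c3 ⇒ r2c3=1.
Step 3. [r2c1∈{2,4}] across row 2, 4 lands solely at r2c1 ⇒ r2c1=4.
Step 4. [r1c4∈{2,3}] across row 1, 3 lands solely at r1c4. So r1c4=3.
Step 5. [r1c3∈{4}] only 4 remains possible at r1c3 ⇒ r1c3=4.
Step 6. [r2c4∈{2}] only 2 remains possible at r2c4, so r2c4=2.
Step 7. [r4c4∈{1}] r4c4 has the single candidate 1 ⇒ r4c4=1.
Step 8. [r1c1∈{2}] r1c1's peers cover all but 2, so r1c1=2.
Step 9. [r3c2∈{2}] r3c2 has the single candidate 2, so r3c2=2.
Step 10. [r4c2∈{4}] r4c2 has the single candidate 4. So r4c2=4.

Answer: 2 1 4 3 / 4 3 1 2 / 1 2 3 4 / 3 4 2 1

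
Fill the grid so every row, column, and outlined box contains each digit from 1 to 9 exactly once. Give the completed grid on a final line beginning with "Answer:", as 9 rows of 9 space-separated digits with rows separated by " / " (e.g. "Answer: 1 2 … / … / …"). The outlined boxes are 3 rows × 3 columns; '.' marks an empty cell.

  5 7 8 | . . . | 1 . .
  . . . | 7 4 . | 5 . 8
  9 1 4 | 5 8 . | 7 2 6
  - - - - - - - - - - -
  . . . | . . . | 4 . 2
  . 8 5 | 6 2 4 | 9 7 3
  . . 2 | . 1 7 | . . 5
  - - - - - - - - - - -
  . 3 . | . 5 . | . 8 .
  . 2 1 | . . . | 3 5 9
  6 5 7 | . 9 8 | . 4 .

Step 1. [r4c5∈{3}] r4c5's peers cover all but 3, so r4c5=3.
Step 2. [r2c6∈{1,2,3,6,9}] across row 2, 1 lands solely at r2c6 ⇒ r2c6=1.
Step 3. [r7c1∈{4}] only 4 remains possible at r7c1 ⇒ r7c1=4.
Step 4. [r7c7∈{2,6}] 6 has one home in box 9: r7c7, so r7c7=6.
Step 5. [r2c3∈{3,6}] col 3 places 3 nowhere but r2c3, so r2c3=3.
Step 6. [r4c3∈{6,9}] 6 has one home in col 3: r4c3 ⇒ r4c3=6.
Step 7. [r1c8∈{3,9}] 3 has one home in col 8: r1c8, so r1c8=3.
Step 8. [r4c2∈{9}] r4c2's peers cover all but 9, so r4c2=9.
Step 9. [r7c6∈{2}] r7c6 is down to just 2, so r7c6=2.
Step 10. [r9c9∈{1}] r9c9 is down to just 1. So r9c9=1.
Step 11. [r1c6∈{6,9}] col 6 places 9 nowhere but r1c6. So r1c6=9.
Step 12. [r4c4∈{8}] nothing but 8 survives at r4c4. So r4c4=8.
Step 13. [r4c1∈{1,7}] row 4 places 7 nowhere but r4c1. So r4c1=7.
Step 14. [r8c6∈{6}] nothing but 6 survives at r8c6. So r8c6=6.
Step 15. [r6c2∈{4}] only 4 remains possible at r6c2, so r6c2=4.
Step 16. [r1c5∈{6}] only 6 remains possible at r1c5. So r1c5=6.
Step 17. [r1c4∈{2}] r1c4's peers cover all but 2, so r1c4=2.
Step 18. [r6c7∈{8}] only 8 remains possible at r6c7. So r6c7=8.
Step 19. [r2c1∈{2}] r2c1 is down to just 2, so r2c1=2.
Step 20. [r2c8∈{9}] r2c8 is down to just 9. So r2c8=9.
Step 21. [r9c4∈{3}] nothing but 3 survives at r9c4 ⇒ r9c4=3.
Step 22. [r9c7∈{2}] r9c7's peers cover all but 2, so r9c7=2.
Step 23. [r6c8∈{6}] only 6 remains possible at r6c8 ⇒ r6c8=6.
Step 24. [r8c4∈{4}] nothing but 4 survives at r8c4. So r8c4=4.
Step 25. [r7c9∈{7}] r7c9 is down to just 7 ⇒ r7c9=7.
Step 26. [r7c4∈{1}] r7c4 is down to just 1, so r7c4=1.
Step 27. [r8c5∈{7}] r8c5 is down to just 7 ⇒ r8c5=7.
Step 28. [r4c6∈{5}] r4c6's peers cover all but 5, so r4c6=5.
Step 29. [r3c6∈{3}] r3c6's peers cover all but 3, so r3c6=3.
Step 30. [r1c9∈{4}] r1c9 has the single candidate 4, so r1c9=4.
Step 31. [r8c1∈{8}] nothing but 8 survives at r8c1 ⇒ r8c1=8.
Step 32. [r7c3∈{9}] r7c3's peers cover all but 9. So r7c3=9.
Step 33. [r6c1∈{3}] only 3 remains possible at r6c1, so r6c1=3.
Step 34. [r6c4∈{9}] nothing but 9 survives at r6c4. So r6c4=9.
Step 35. [r2c2∈{6}] r2c2's peers cover all but 6. So r2c2=6.
Step 36. [r5c1∈{1}] r5c1 has the single candidate 1. So r5c1=1.
Step 37. [r4c8∈{1}] nothing but 1 survives at r4c8 ⇒ r4c8=1.

Answer: 5 7 8 2 6 9 1 3 4 / 2 6 3 7 4 1 5 9 8 / 9 1 4 5 8 3 7 2 6 / 7 9 6 8 3 5 4 1 2 / 1 8 5 6 2 4 9 7 3 / 3 4 2 9 1 7 8 6 5 / 4 3 9 1 5 2 6 8 7 / 8 2 1 4 7 6 3 5 9 / 6 5 7 3 9 8 2 4 1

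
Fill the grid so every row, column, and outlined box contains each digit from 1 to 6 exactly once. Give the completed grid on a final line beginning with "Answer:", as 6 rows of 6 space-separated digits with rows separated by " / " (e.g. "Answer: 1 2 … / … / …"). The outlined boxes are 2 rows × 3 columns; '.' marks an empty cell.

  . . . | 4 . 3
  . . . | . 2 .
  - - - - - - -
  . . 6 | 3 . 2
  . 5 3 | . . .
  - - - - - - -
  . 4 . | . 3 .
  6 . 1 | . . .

Step 1. [r3c2∈{1}] r3c2 is down to just 1, so r3c2=1.
Step 2. [r2c1∈{1,3,4,5}] in col 1, 3 fits only at r2c1, so r2c1=3.
Step 3. [r3c5∈{4,5}] across row 3, 5 lands solely at r3c5. So r3c5=5.
Step 4. [r1c1∈{1,2,5}] 1 has one home in col 1: r1c1, so r1c1=1.
Step 5. [r1c5∈{6}] nothing but 6 survives at r1c5. So r1c5=6.
Step 6. [r5c1∈{2,5}] col 1 places 5 nowhere but r5c1. So r5c1=5.
Step 7. [r5c3∈{2}] r5c3's peers cover all but 2. So r5c3=2.
Step 8. [r4c5∈{1,4}] 1 has one home in col 5: r4c5. So r4c5=1.
Step 9. [r4c6∈{4,6}] in box 4, 4 fits only at r4c6, so r4c6=4.
Step 10. [r5c6∈{1,6}] across col 6, 6 lands solely at r5c6. So r5c6=6.
Step 11. [r6c6∈{5}] r6c6 has the single candidate 5, so r6c6=5.
Step 12. [r2c4∈{1,5}] 5 has one home in col 4: r2c4, so r2c4=5.
Step 13. [r6c4∈{2}] r6c4 has the single candidate 2 ⇒ r6c4=2.
Step 14. [r5c4∈{1}] only 1 remains possible at r5c4, so r5c4=1.
Step 15. [r4c1∈{2}] nothing but 2 survives at r4c1. So r4c1=2.
Step 16. [r6c5∈{4}] only 4 remains possible at r6c5, so r6c5=4.
Step 17. [r4c4∈{6}] r4c4 is down to just 6 ⇒ r4c4=6.
Step 18. [r1c2∈{2}] r1c2 is down to just 2. So r1c2=2.
Step 19. [r2c3∈{4}] r2c3 is down to just 4. So r2c3=4.
Step 20. [r2c2∈{6}] r2c2 has the single candidate 6. So r2c2=6.
Step 21. [r1c3∈{5}] only 5 remains possible at r1c3, so r1c3=5.
Step 22. [r3c1∈{4}] r3c1 has the single candidate 4, so r3c1=4.
Step 23. [r2c6∈{1}] nothing but 1 survives at r2c6 ⇒ r2c6=1.
Step 24. [r6c2∈{3}] r6c2 has the single candidate 3. So r6c2=3.

Answer: 1 2 5 4 6 3 / 3 6 4 5 2 1 / 4 1 6 3 5 2 / 2 5 3 6 1 4 / 5 4 2 1 3 6 / 6 3 1 2 4 5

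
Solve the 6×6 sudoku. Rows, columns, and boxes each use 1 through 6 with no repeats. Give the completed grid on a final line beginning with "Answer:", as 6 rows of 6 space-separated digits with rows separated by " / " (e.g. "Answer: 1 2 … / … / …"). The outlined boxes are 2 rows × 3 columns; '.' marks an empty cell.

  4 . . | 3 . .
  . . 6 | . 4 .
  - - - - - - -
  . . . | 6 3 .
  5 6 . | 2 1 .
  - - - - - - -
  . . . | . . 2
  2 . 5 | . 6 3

Step 1. [r2c2∈{1,2,3,5}] row 2 places 2 nowhere but r2c2, so r2c2=2.
Step 2. [r1c3∈{1}] r1c3 has the single candidate 1. So r1c3=1.
Step 3. [r5c2∈{1,3,4}] across col 2, 3 lands solely at r5c2 ⇒ r5c2=3.
Step 4. [r5c3∈{4}] r5c3 has the single candidate 4. So r5c3=4.
Step 5. [r3c6∈{4,5}] 5 has one home in row 3: r3c6, so r3c6=5.
Step 6. [r2c4∈{1,5}] in row 2, 5 fits only at r2c4, so r2c4=5.
Step 7. [r6c2∈{1}] r6c2 has the single candidate 1. So r6c2=1.
Step 8. [r4c6∈{4}] r4c6's peers cover all but 4, so r4c6=4.
Step 9. [r5c4∈{1}] nothing but 1 survives at r5c4 ⇒ r5c4=1.
Step 10. [r1c6∈{6}] r1c6's peers cover all but 6, so r1c6=6.
Step 11. [r3c3∈{2}] r3c3 is down to just 2 ⇒ r3c3=2.
Step 12. [r6c4∈{4}] r6c4 is down to just 4. So r6c4=4.
Step 13. [r5c5∈{5}] r5c5 is down to just 5, so r5c5=5.
Step 14. [r2c6∈{1}] r2c6 has the single candidate 1 ⇒ r2c6=1.
Step 15. [r1c5∈{2}] r1c5 has the single candidate 2. So r1c5=2.
Step 16. [r3c1∈{1}] only 1 remains possible at r3c1. So r3c1=1.
Step 17. [r3c2∈{4}] r3c2 has the single candidate 4. So r3c2=4.
Step 18. [r1c2∈{5}] only 5 remains possible at r1c2, so r1c2=5.
Step 19. [r5c1∈{6}] r5c1 is down to just 6, so r5c1=6.
Step 20. [r2c1∈{3}] r2c1 has the single candidate 3 ⇒ r2c1=3.
Step 21. [r4c3∈{3}] r4c3 is down to just 3. So r4c3=3.

Answer: 4 5 1 3 2 6 / 3 2 6 5 4 1 / 1 4 2 6 3 5 / 5 6 3 2 1 4 / 6 3 4 1 5 2 / 2 1 5 4 6 3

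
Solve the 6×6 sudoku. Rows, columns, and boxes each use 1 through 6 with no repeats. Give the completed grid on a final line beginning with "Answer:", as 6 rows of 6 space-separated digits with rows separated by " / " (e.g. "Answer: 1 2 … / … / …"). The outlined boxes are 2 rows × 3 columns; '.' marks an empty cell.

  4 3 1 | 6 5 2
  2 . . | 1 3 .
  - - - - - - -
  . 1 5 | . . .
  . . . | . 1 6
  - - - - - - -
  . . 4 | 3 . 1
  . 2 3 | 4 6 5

Step 1. [r2c2∈{5,6}] 5 has one home in row 2: r2c2. So r2c2=5.
Step 2. [r3c4∈{2}] r3c4's peers cover all but 2, so r3c4=2.
Step 3. [r3c1∈{3,6}] 6 has one home in row 3: r3c1 ⇒ r3c1=6.
Step 4. [r3c6∈{3,4}] in row 3, 3 fits only at r3c6, so r3c6=3.
Step 5. [r6c1∈{1}] nothing but 1 survives at r6c1, so r6c1=1.
Step 6. [r4c1∈{3}] only 3 remains possible at r4c1 ⇒ r4c1=3.
Step 7. [r5c1∈{5}] r5c1's peers cover all but 5 ⇒ r5c1=5.
Step 8. [r5c2∈{6}] r5c2 has the single candidate 6, so r5c2=6.
Step 9. [r3c5∈{4}] r3c5's peers cover all but 4. So r3c5=4.
Step 10. [r4c2∈{4}] r4c2 has the single candidate 4 ⇒ r4c2=4.
Step 11. [r4c4∈{5}] only 5 remains possible at r4c4 ⇒ r4c4=5.
Step 12. [r2c6∈{4}] r2c6 is down to just 4, so r2c6=4.
Step 13. [r4c3∈{2}] r4c3 has the single candidate 2. So r4c3=2.
Step 14. [r5c5∈{2}] r5c5 is down to just 2. So r5c5=2.
Step 15. [r2c3∈{6}] r2c3 has the single candidate 6. So r2c3=6.

Answer: 4 3 1 6 5 2 / 2 5 6 1 3 4 / 6 1 5 2 4 3 / 3 4 2 5 1 6 / 5 6 4 3 2 1 / 1 2 3 4 6 5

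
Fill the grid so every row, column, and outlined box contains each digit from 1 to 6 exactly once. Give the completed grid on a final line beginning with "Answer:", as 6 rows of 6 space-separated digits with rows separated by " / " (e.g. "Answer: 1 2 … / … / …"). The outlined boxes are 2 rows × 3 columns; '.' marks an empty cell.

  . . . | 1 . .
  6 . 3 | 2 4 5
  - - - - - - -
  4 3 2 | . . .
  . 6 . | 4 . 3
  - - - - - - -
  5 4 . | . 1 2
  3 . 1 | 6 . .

Step 1. [r4c3∈{5}] r4c3's peers cover all but 5 ⇒ r4c3=5.
Step 2. [r1c6∈{6}] r1c6 is down to just 6. So r1c6=6.
Step 3. [r3c4∈{5}] r3c4's peers cover all but 5 ⇒ r3c4=5.
Step 4. [r6c2∈{2}] nothing but 2 survives at r6c2, so r6c2=2.
Step 5. [r6c5∈{5}] r6c5 is down to just 5 ⇒ r6c5=5.
Step 6. [r2c2∈{1}] nothing but 1 survives at r2c2 ⇒ r2c2=1.
Step 7. [r6c6∈{4}] r6c6 is down to just 4 ⇒ r6c6=4.
Step 8. [r1c1∈{2}] only 2 remains possible at r1c1 ⇒ r1c1=2.
Step 9. [r1c3∈{4}] r1c3 is down to just 4, so r1c3=4.
Step 10. [r1c5∈{3}] nothing but 3 survives at r1c5, so r1c5=3.
Step 11. [r5c4∈{3}] nothing but 3 survives at r5c4 ⇒ r5c4=3.
Step 12. [r4c1∈{1}] nothing but 1 survives at r4c1. So r4c1=1.
Step 13. [r3c6∈{1}] r3c6's peers cover all but 1, so r3c6=1.
Step 14. [r5c3∈{6}] nothing but 6 survives at r5c3. So r5c3=6.
Step 15. [r1c2∈{5}] r1c2's peers cover all but 5, so r1c2=5.
Step 16. [r3c5∈{6}] nothing but 6 survives at r3c5, so r3c5=6.
Step 17. [r4c5∈{2}] only 2 remains possible at r4c5. So r4c5=2.

Answer: 2 5 4 1 3 6 / 6 1 3 2 4 5 / 4 3 2 5 6 1 / 1 6 5 4 2 3 / 5 4 6 3 1 2 / 3 2 1 6 5 4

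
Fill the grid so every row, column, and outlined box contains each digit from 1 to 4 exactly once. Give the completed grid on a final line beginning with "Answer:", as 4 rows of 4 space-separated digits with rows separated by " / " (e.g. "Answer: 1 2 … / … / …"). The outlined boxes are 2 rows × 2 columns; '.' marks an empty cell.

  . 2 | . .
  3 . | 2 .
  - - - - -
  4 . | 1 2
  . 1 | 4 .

Step 1. [r1c4∈{1,3,4}] across row 1, 4 lands solely at r1c4. So r1c4=4.
Step 2. [r1c3∈{3}] r1c3's peers cover all but 3, so r1c3=3.
Step 3. [r2c2∈{4}] r2c2's peers cover all but 4. So r2c2=4.
Step 4. [r4c4∈{3}] only 3 remains possible at r4c4. So r4c4=3.
Step 5. [r1c1∈{1}] r1c1 has the single candidate 1, so r1c1=1.
Step 6. [r4c1∈{2}] r4c1 has the single candidate 2 ⇒ r4c1=2.
Step 7. [r2c4∈{1}] only 1 remains possible at r2c4. So r2c4=1.
Step 8. [r3c2∈{3}] r3c2's peers cover all but 3 ⇒ r3c2=3.

Answer: 1 2 3 4 / 3 4 2 1 / 4 3 1 2 / 2 1 4 3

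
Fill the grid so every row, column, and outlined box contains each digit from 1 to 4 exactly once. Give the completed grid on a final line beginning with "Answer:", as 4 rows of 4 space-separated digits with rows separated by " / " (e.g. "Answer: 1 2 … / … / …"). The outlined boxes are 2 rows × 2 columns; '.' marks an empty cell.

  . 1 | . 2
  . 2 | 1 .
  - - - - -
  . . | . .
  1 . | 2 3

Step 1. [r3c3∈{4}] nothing but 4 survives at r3c3 ⇒ r3c3=4.
Step 2. [r2c1∈{3,4}] r2c1 is the only open cell in row 2 admitting 3 ⇒ r2c1=3.
Step 3. [r3c4∈{1}] nothing but 1 survives at r3c4 ⇒ r3c4=1.
Step 4. [r3c1∈{2}] r3c1's peers cover all but 2, so r3c1=2.
Step 5. [r3c2∈{3}] only 3 remains possible at r3c2 ⇒ r3c2=3.
Step 6. [r2c4∈{4}] r2c4's peers cover all but 4 ⇒ r2c4=4.
Step 7. [r1c3∈{3}] only 3 remains possible at r1c3. So r1c3=3.
Step 8. [r1c1∈{4}] r1c1 is down to just 4. So r1c1=4.
Step 9. [r4c2∈{4}] only 4 remains possible at r4c2. So r4c2=4.

Answer: 4 1 3 2 / 3 2 1 4 / 2 3 4 1 / 1 4 2 3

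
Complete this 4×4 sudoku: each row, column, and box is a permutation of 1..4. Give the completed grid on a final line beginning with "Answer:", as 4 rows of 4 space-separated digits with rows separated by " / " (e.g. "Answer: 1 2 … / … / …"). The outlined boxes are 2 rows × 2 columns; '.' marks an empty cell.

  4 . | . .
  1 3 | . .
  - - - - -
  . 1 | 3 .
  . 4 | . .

Step 1. [r1c2∈{2}] only 2 remains possible at r1c2. So r1c2=2.
Step 2. [r2c3∈{2,4}] r2c3 is the only open cell in col 3 admitting 4. So r2c3=4.
Step 3. [r4c3∈{1,2}] 2 has one home in col 3: r4c3, so r4c3=2.
Step 4. [r1c3∈{1}] r1c3 has the single candidate 1. So r1c3=1.
Step 5. [r1c4∈{3}] only 3 remains possible at r1c4 ⇒ r1c4=3.
Step 6. [r3c1∈{2}] only 2 remains possible at r3c1, so r3c1=2.
Step 7. [r4c4∈{1}] r4c4 is down to just 1, so r4c4=1.
Step 8. [r3c4∈{4}] r3c4 has the single candidate 4 ⇒ r3c4=4.
Step 9. [r4c1∈{3}] r4c1 has the single candidate 3. So r4c1=3.
Step 10. [r2c4∈{2}] only 2 remains possible at r2c4 ⇒ r2c4=2.

Answer: 4 2 1 3 / 1 3 4 2 / 2 1 3 4 / 3 4 2 1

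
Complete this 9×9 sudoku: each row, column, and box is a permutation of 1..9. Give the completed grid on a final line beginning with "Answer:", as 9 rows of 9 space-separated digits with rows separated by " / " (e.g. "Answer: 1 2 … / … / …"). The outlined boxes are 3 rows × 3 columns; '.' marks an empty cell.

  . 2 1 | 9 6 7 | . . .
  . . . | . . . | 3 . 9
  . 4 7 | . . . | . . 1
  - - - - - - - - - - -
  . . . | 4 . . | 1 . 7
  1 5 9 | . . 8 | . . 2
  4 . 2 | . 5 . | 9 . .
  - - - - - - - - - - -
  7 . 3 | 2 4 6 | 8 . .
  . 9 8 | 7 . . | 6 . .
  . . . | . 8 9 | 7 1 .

Step 1. [r4c8∈{3,5,6,8}] row 4 places 5 nowhere but r4c8, so r4c8=5.
Step 2. [r6c9∈{3,6,8}] across col 9, 6 lands solely at r6c9. So r6c9=6.
Step 3. [r1c9∈{4,5,8}] across col 9, 8 lands solely at r1c9 ⇒ r1c9=8.
Step 4. [r8c8∈{2,3,4}] 2 has one home in box 9: r8c8. So r8c8=2.
Step 5. [r8c1∈{5}] nothing but 5 survives at r8c1. So r8c1=5.
Step 6. [r2c6∈{1,2,4,5}] col 6 places 4 nowhere but r2c6, so r2c6=4.
Step 7. [r3c6∈{2,3,5}] 5 has one home in col 6: r3c6, so r3c6=5.
Step 8. [r9c2∈{6}] r9c2 is down to just 6. So r9c2=6.
Step 9. [r2c2∈{8}] nothing but 8 survives at r2c2 ⇒ r2c2=8.
Step 10. [r4c2∈{3}] nothing but 3 survives at r4c2, so r4c2=3.
Step 11. [r2c1∈{6}] only 6 remains possible at r2c1 ⇒ r2c1=6.
Step 12. [r2c5∈{1,2}] r2c5 is the only open cell in row 2 admitting 2, so r2c5=2.
Step 13. [r3c5∈{3}] r3c5 has the single candidate 3, so r3c5=3.
Step 14. [r1c8∈{4}] nothing but 4 survives at r1c8 ⇒ r1c8=4.
Step 15. [r8c9∈{3,4}] 4 has one home in row 8: r8c9 ⇒ r8c9=4.
Step 16. [r8c6∈{1,3}] 3 has one home in row 8: r8c6, so r8c6=3.
Step 17. [r5c8∈{3}] nothing but 3 survives at r5c8, so r5c8=3.
Step 18. [r2c4∈{1}] r2c4 has the single candidate 1. So r2c4=1.
Step 19. [r9c9∈{3,5}] r9c9 is the only open cell in row 9 admitting 3 ⇒ r9c9=3.
Step 20. [r3c1∈{9}] only 9 remains possible at r3c1, so r3c1=9.
Step 21. [r1c1∈{3}] nothing but 3 survives at r1c1. So r1c1=3.
Step 22. [r9c1∈{2}] only 2 remains possible at r9c1 ⇒ r9c1=2.
Step 23. [r2c8∈{7}] only 7 remains possible at r2c8. So r2c8=7.
Step 24. [r9c3∈{4}] r9c3 has the single candidate 4. So r9c3=4.
Step 25. [r6c2∈{7}] r6c2's peers cover all but 7. So r6c2=7.
Step 26. [r7c2∈{1}] only 1 remains possible at r7c2, so r7c2=1.
Step 27. [r7c8∈{9}] nothing but 9 survives at r7c8. So r7c8=9.
Step 28. [r6c4∈{3}] only 3 remains possible at r6c4. So r6c4=3.
Step 29. [r3c7∈{2}] nothing but 2 survives at r3c7. So r3c7=2.
Step 30. [r4c5∈{9}] nothing but 9 survives at r4c5 ⇒ r4c5=9.
Step 31. [r4c3∈{6}] r4c3 has the single candidate 6, so r4c3=6.
Step 32. [r5c7∈{4}] only 4 remains possible at r5c7, so r5c7=4.
Step 33. [r8c5∈{1}] nothing but 1 survives at r8c5 ⇒ r8c5=1.
Step 34. [r9c4∈{5}] r9c4 has the single candidate 5 ⇒ r9c4=5.
Step 35. [r1c7∈{5}] only 5 remains possible at r1c7, so r1c7=5.
Step 36. [r3c4∈{8}] only 8 remains possible at r3c4, so r3c4=8.
Step 37. [r7c9∈{5}] r7c9 is down to just 5. So r7c9=5.
Step 38. [r4c6∈{2}] r4c6's peers cover all but 2. So r4c6=2.
Step 39. [r6c8∈{8}] r6c8 has the single candidate 8 ⇒ r6c8=8.
Step 40. [r5c4∈{6}] only 6 remains possible at r5c4 ⇒ r5c4=6.
Step 41. [r4c1∈{8}] nothing but 8 survives at r4c1, so r4c1=8.
Step 42. [r6c6∈{1}] nothing but 1 survives at r6c6 ⇒ r6c6=1.
Step 43. [r5c5∈{7}] r5c5 is down to just 7. So r5c5=7.
Step 44. [r3c8∈{6}] r3c8 is down to just 6. So r3c8=6.
Step 45. [r2c3∈{5}] r2c3 has the single candidate 5, so r2c3=5.

Answer: 3 2 1 9 6 7 5 4 8 / 6 8 5 1 2 4 3 7 9 / 9 4 7 8 3 5 2 6 1 / 8 3 6 4 9 2 1 5 7 / 1 5 9 6 7 8 4 3 2 / 4 7 2 3 5 1 9 8 6 / 7 1 3 2 4 6 8 9 5 / 5 9 8 7 1 3 6 2 4 / 2 6 4 5 8 9 7 1 3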